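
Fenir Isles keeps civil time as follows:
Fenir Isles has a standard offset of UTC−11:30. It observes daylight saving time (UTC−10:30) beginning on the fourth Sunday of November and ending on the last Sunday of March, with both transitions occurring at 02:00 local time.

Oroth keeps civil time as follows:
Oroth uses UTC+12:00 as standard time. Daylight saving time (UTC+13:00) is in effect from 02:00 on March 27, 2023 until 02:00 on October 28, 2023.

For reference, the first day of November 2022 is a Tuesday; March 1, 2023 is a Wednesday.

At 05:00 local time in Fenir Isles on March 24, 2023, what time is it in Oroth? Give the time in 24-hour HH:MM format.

1 November 2022 is a Tuesday, so the first Sunday is November 6 and the fourth is November 27.
1 March 2023 is a Wednesday, so Sundays fall on 5, 12, 19, 26; the last is March 26.
March 24, 2023 lies within the daylight-saving period (27 November 2022 – 26 March 2023), so Fenir Isles is on daylight time, UTC−10:30.
05:00 Fenir Isles + 10h30m = 15:30 UTC.
At the standard offset (UTC+12:00), 15:30 UTC + 12h = 03:30 Oroth standard time (rolling into the next day, 25 March 2023).
The standard-time date in Oroth, March 25, 2023, does not fall between 27 March and 28 October, so daylight saving is not in effect and Oroth is at UTC+12:00.
15:30 UTC + 12h = 03:30 Oroth (rolling into the next day, 25 March 2023).

03:30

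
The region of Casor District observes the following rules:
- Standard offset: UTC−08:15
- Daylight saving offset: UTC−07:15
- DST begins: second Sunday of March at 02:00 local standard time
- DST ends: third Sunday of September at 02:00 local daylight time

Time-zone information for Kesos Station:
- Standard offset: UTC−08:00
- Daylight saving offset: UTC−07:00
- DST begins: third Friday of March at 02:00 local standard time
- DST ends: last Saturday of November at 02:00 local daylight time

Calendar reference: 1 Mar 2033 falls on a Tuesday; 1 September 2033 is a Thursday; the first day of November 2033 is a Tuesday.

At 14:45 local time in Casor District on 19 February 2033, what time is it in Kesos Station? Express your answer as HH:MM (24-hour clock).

1 March 2033 is a Tuesday, so the first Sunday is March 6 and the second is March 13.
1 September 2033 is a Thursday, so the first Sunday is September 4 and the third is September 18.
19 February 2033 does not fall between 13 March and 18 September, so daylight saving is not in effect and Casor District is at UTC−08:15.
14:45 Casor District + 8h15m = 23:00 UTC.
1 March 2033 is a Tuesday, so the first Friday is March 4 and the third is March 18.
1 November 2033 is a Tuesday, so Saturdays fall on 5, 12, 19, 26; the last is November 26.
At the standard offset (UTC−08:00), 23:00 UTC − 8h = 15:00 Kesos Station standard time.
The standard-time date in Kesos Station, 19 February 2033, does not fall between 18 March and 26 November, so daylight saving is not in effect and Kesos Station is at UTC−08:00.
23:00 UTC − 8h = 15:00 Kesos Station.

15:00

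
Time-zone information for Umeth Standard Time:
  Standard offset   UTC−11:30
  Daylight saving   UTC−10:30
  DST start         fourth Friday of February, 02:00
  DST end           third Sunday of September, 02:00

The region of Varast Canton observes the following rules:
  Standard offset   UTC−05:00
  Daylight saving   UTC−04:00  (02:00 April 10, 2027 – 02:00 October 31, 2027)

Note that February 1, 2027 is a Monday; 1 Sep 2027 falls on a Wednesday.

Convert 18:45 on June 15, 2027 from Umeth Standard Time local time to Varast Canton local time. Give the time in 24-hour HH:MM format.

01:15

1 February 2027 is a Monday, so the first Friday is February 5 and the fourth is February 26.
1 September 2027 is a Wednesday, so the first Sunday is September 5 and the third is September 19.
Daylight saving runs 26 February – 19 September; June 15, 2027 is inside that window, so Umeth Standard Time is at UTC−10:30.
18:45 Umeth Standard Time + 10h30m = 05:15 UTC (rolling into the next day, 16 June 2027).
At the standard offset (UTC−05:00), 05:15 UTC − 5h = 00:15 Varast Canton standard time.
The standard-time date in Varast Canton, June 16, 2027, falls between 10 April and 31 October, so daylight saving is in effect and Varast Canton is at UTC−04:00.
05:15 UTC − 4h = 01:15 Varast Canton.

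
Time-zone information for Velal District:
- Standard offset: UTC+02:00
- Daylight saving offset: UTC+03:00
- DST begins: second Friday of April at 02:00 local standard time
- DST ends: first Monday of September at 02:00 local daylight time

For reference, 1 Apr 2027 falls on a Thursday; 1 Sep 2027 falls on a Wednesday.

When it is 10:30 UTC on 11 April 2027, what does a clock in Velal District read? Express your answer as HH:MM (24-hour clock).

1 April 2027 is a Thursday, so the first Friday is April 2 and the second is April 9.
1 September 2027 is a Wednesday, so the first Monday is September 6.
At the standard offset (UTC+02:00), 10:30 UTC + 2h = 12:30 Velal District standard time.
The standard-time date in Velal District, 11 April 2027, lies within the daylight-saving period (9 April – 6 September), so Velal District is on daylight time, UTC+03:00.
10:30 UTC + 3h = 13:30 local.

13:30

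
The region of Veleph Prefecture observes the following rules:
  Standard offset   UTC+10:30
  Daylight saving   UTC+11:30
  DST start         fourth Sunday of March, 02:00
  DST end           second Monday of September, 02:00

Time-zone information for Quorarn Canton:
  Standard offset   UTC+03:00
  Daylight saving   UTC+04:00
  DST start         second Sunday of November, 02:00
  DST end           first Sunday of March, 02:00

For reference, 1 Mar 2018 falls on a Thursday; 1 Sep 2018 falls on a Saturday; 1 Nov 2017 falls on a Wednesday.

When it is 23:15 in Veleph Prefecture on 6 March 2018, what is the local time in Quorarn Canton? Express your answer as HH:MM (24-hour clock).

1 March 2018 is a Thursday, so the first Sunday is March 4 and the fourth is March 25.
1 September 2018 is a Saturday, so the first Monday is September 3 and the second is September 10.
6 March 2018 is outside the daylight-saving period (25 March – 10 September), so Veleph Prefecture is on standard time, UTC+10:30.
23:15 Veleph Prefecture − 10h30m = 12:45 UTC.
1 November 2017 is a Wednesday, so the first Sunday is November 5 and the second is November 12.
1 March 2018 is a Thursday, so the first Sunday is March 4.
At the standard offset (UTC+03:00), 12:45 UTC + 3h = 15:45 Quorarn Canton standard time.
The standard-time date in Quorarn Canton, 6 March 2018, does not fall between 12 November 2017 and 4 March 2018, so daylight saving is not in effect and Quorarn Canton is at UTC+03:00.
12:45 UTC + 3h = 15:45 Quorarn Canton.

15:45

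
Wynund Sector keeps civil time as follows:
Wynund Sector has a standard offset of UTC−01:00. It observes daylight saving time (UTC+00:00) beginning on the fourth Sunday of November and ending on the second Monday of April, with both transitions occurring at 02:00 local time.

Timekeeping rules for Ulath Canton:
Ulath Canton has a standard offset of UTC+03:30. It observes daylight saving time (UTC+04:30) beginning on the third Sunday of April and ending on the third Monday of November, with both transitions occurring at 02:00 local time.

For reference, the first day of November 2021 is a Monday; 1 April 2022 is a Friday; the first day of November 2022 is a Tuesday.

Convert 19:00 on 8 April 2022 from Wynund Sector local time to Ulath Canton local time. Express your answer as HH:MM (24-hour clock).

22:30

1 November 2021 is a Monday, so the first Sunday is November 7 and the fourth is November 28.
1 April 2022 is a Friday, so the first Monday is April 4 and the second is April 11.
8 April 2022 lies within the daylight-saving period (28 November 2021 – 11 April 2022), so Wynund Sector is on daylight time, UTC+00:00.
19:00 Wynund Sector − 0h = 19:00 UTC.
1 April 2022 is a Friday, so the first Sunday is April 3 and the third is April 17.
1 November 2022 is a Tuesday, so the first Monday is November 7 and the third is November 21.
At the standard offset (UTC+03:30), 19:00 UTC + 3h30m = 22:30 Ulath Canton standard time.
Daylight saving runs 17 April – 21 November; the standard-time date in Ulath Canton, 8 April 2022, is outside that window, so Ulath Canton is on standard time at UTC+03:30.
19:00 UTC + 3h30m = 22:30 Ulath Canton.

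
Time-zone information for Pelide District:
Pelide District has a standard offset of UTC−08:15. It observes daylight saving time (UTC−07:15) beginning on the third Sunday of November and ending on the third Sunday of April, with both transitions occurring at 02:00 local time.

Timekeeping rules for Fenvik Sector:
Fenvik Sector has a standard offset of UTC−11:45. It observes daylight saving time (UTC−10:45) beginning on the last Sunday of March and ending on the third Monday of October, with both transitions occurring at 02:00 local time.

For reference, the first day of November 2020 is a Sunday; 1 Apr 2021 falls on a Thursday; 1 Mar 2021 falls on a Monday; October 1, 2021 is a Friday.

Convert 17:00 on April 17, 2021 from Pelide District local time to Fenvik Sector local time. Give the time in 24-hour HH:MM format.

1 November 2020 is a Sunday, so the first Sunday is November 1 and the third is November 15.
1 April 2021 is a Thursday, so the first Sunday is April 4 and the third is April 18.
April 17, 2021 lies within the daylight-saving period (15 November 2020 – 18 April 2021), so Pelide District is on daylight time, UTC−07:15.
17:00 Pelide District + 7h15m = 00:15 UTC (rolling into the next day, 18 April 2021).
1 March 2021 is a Monday, so Sundays fall on 7, 14, 21, 28; the last is March 28.
1 October 2021 is a Friday, so the first Monday is October 4 and the third is October 18.
At the standard offset (UTC−11:45), 00:15 UTC − 11h45m = 12:30 Fenvik Sector standard time (rolling into the previous day, 17 April 2021).
The standard-time date in Fenvik Sector, April 17, 2021, lies within the daylight-saving period (28 March – 18 October), so Fenvik Sector is on daylight time, UTC−10:45.
00:15 UTC − 10h45m = 13:30 Fenvik Sector (rolling into the previous day, 17 April 2021).

13:30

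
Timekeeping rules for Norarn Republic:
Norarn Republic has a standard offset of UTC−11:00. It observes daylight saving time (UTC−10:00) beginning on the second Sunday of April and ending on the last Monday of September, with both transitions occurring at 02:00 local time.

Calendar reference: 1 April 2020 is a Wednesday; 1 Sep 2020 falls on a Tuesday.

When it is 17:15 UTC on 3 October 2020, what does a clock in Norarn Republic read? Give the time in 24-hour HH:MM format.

06:15

1 April 2020 is a Wednesday, so the first Sunday is April 5 and the second is April 12.
1 September 2020 is a Tuesday, so Mondays fall on 7, 14, 21, 28; the last is September 28.
At the standard offset (UTC−11:00), 17:15 UTC − 11h = 06:15 Norarn Republic standard time.
The standard-time date in Norarn Republic, 3 October 2020, does not fall between 12 April and 28 September, so daylight saving is not in effect and Norarn Republic is at UTC−11:00.
17:15 UTC − 11h = 06:15 local.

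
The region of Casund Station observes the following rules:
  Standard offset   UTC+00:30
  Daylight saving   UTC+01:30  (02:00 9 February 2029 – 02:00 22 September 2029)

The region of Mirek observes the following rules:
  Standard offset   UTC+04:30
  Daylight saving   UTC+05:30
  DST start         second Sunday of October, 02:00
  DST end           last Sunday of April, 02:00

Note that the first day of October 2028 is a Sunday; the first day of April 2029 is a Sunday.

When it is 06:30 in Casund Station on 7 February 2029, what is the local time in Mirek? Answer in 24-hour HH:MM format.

7 February 2029 does not fall between 9 February and 22 September, so daylight saving is not in effect and Casund Station is at UTC+00:30.
06:30 Casund Station − 0h30m = 06:00 UTC.
1 October 2028 is a Sunday, so the first Sunday is October 1 and the second is October 8.
1 April 2029 is a Sunday, so Sundays fall on 1, 8, 15, 22, 29; the last is April 29.
At the standard offset (UTC+04:30), 06:00 UTC + 4h30m = 10:30 Mirek standard time.
The standard-time date in Mirek, 7 February 2029, lies within the daylight-saving period (8 October 2028 – 29 April 2029), so Mirek is on daylight time, UTC+05:30.
06:00 UTC + 5h30m = 11:30 Mirek.

11:30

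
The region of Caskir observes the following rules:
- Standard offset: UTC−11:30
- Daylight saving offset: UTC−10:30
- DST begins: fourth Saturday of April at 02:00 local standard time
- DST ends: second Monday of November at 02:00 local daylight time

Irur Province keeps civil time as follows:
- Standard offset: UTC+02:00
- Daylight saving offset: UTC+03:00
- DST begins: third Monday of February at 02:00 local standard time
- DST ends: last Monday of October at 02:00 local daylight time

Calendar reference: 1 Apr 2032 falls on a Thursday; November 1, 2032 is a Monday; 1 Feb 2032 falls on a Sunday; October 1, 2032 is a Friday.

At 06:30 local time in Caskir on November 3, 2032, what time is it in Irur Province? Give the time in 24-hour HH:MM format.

19:00

1 April 2032 is a Thursday, so the first Saturday is April 3 and the fourth is April 24.
1 November 2032 is a Monday, so the first Monday is November 1 and the second is November 8.
Daylight saving runs 24 April – 8 November; November 3, 2032 is inside that window, so Caskir is at UTC−10:30.
06:30 Caskir + 10h30m = 17:00 UTC.
1 February 2032 is a Sunday, so the first Monday is February 2 and the third is February 16.
1 October 2032 is a Friday, so Mondays fall on 4, 11, 18, 25; the last is October 25.
At the standard offset (UTC+02:00), 17:00 UTC + 2h = 19:00 Irur Province standard time.
The standard-time date in Irur Province, November 3, 2032, does not fall between 16 February and 25 October, so daylight saving is not in effect and Irur Province is at UTC+02:00.
17:00 UTC + 2h = 19:00 Irur Province.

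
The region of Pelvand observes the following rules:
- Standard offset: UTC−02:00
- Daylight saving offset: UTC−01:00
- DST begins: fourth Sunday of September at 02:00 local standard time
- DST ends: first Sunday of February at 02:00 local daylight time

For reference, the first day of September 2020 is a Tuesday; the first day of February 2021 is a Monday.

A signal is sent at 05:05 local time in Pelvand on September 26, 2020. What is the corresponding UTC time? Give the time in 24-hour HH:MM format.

1 September 2020 is a Tuesday, so the first Sunday is September 6 and the fourth is September 27.
1 February 2021 is a Monday, so the first Sunday is February 7.
September 26, 2020 does not fall between 27 September 2020 and 7 February 2021, so daylight saving is not in effect and Pelvand is at UTC−02:00.
05:05 local + 2h = 07:05 UTC.

07:05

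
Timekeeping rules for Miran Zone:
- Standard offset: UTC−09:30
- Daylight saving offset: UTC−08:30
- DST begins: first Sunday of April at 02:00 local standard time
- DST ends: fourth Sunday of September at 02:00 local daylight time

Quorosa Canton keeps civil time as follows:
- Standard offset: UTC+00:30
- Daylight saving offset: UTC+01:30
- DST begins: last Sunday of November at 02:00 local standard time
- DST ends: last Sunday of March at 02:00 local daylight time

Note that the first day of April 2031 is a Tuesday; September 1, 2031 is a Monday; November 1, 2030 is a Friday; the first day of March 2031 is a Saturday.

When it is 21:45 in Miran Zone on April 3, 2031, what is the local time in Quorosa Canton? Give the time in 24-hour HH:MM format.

1 April 2031 is a Tuesday, so the first Sunday is April 6.
1 September 2031 is a Monday, so the first Sunday is September 7 and the fourth is September 28.
April 3, 2031 is outside the daylight-saving period (6 April – 28 September), so Miran Zone is on standard time, UTC−09:30.
21:45 Miran Zone + 9h30m = 07:15 UTC (rolling into the next day, 4 April 2031).
1 November 2030 is a Friday, so Sundays fall on 3, 10, 17, 24; the last is November 24.
1 March 2031 is a Saturday, so Sundays fall on 2, 9, 16, 23, 30; the last is March 30.
At the standard offset (UTC+00:30), 07:15 UTC + 0h30m = 07:45 Quorosa Canton standard time.
Daylight saving runs 24 November 2030 – 30 March 2031; the standard-time date in Quorosa Canton, April 4, 2031, is outside that window, so Quorosa Canton is on standard time at UTC+00:30.
07:15 UTC + 0h30m = 07:45 Quorosa Canton.

07:45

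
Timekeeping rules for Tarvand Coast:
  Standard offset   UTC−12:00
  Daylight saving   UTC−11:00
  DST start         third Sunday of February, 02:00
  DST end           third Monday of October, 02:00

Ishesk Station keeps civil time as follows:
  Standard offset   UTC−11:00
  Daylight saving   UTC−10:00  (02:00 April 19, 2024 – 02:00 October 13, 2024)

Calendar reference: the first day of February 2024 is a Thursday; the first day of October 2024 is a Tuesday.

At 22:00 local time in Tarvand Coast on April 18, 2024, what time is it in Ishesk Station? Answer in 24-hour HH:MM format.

22:00

1 February 2024 is a Thursday, so the first Sunday is February 4 and the third is February 18.
1 October 2024 is a Tuesday, so the first Monday is October 7 and the third is October 21.
April 18, 2024 falls between 18 February and 21 October, so daylight saving is in effect and Tarvand Coast is at UTC−11:00.
22:00 Tarvand Coast + 11h = 09:00 UTC (rolling into the next day, 19 April 2024).
At the standard offset (UTC−11:00), 09:00 UTC − 11h = 22:00 Ishesk Station standard time (rolling into the previous day, 18 April 2024).
Daylight saving runs 19 April – 13 October; the standard-time date in Ishesk Station, April 18, 2024, is outside that window, so Ishesk Station is on standard time at UTC−11:00.
09:00 UTC − 11h = 22:00 Ishesk Station (rolling into the previous day, 18 April 2024).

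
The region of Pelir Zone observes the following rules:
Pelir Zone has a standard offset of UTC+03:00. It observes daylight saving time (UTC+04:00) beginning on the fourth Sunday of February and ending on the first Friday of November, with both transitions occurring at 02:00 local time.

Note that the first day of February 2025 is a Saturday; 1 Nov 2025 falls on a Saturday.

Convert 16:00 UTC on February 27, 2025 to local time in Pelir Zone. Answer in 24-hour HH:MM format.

1 February 2025 is a Saturday, so the first Sunday is February 2 and the fourth is February 23.
1 November 2025 is a Saturday, so the first Friday is November 7.
At the standard offset (UTC+03:00), 16:00 UTC + 3h = 19:00 Pelir Zone standard time.
The standard-time date in Pelir Zone, February 27, 2025, falls between 23 February and 7 November, so daylight saving is in effect and Pelir Zone is at UTC+04:00.
16:00 UTC + 4h = 20:00 local.

20:00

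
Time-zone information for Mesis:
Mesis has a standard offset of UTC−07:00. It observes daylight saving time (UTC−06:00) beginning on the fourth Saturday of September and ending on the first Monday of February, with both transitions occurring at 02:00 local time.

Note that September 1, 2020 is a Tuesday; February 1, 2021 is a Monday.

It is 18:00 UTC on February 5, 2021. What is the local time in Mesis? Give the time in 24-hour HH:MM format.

1 September 2020 is a Tuesday, so the first Saturday is September 5 and the fourth is September 26.
1 February 2021 is a Monday, so the first Monday is February 1.
At the standard offset (UTC−07:00), 18:00 UTC − 7h = 11:00 Mesis standard time.
The standard-time date in Mesis, February 5, 2021, does not fall between 26 September 2020 and 1 February 2021, so daylight saving is not in effect and Mesis is at UTC−07:00.
18:00 UTC − 7h = 11:00 local.

11:00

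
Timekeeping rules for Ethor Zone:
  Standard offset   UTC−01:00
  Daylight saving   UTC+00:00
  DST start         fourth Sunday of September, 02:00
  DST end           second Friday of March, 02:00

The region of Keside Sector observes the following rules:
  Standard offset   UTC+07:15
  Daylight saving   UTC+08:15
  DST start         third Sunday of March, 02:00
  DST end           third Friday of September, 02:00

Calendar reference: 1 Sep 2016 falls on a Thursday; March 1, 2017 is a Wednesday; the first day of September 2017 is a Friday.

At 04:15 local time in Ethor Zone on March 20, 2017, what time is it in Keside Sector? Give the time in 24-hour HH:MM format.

13:30

1 September 2016 is a Thursday, so the first Sunday is September 4 and the fourth is September 25.
1 March 2017 is a Wednesday, so the first Friday is March 3 and the second is March 10.
March 20, 2017 does not fall between 25 September 2016 and 10 March 2017, so daylight saving is not in effect and Ethor Zone is at UTC−01:00.
04:15 Ethor Zone + 1h = 05:15 UTC.
1 March 2017 is a Wednesday, so the first Sunday is March 5 and the third is March 19.
1 September 2017 is a Friday, so the first Friday is September 1 and the third is September 15.
At the standard offset (UTC+07:15), 05:15 UTC + 7h15m = 12:30 Keside Sector standard time.
The standard-time date in Keside Sector, March 20, 2017, falls between 19 March and 15 September, so daylight saving is in effect and Keside Sector is at UTC+08:15.
05:15 UTC + 8h15m = 13:30 Keside Sector.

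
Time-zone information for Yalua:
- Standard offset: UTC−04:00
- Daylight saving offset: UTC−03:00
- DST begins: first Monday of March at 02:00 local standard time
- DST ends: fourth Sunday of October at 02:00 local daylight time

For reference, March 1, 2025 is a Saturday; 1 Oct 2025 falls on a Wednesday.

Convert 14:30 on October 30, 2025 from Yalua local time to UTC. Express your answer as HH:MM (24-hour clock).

1 March 2025 is a Saturday, so the first Monday is March 3.
1 October 2025 is a Wednesday, so the first Sunday is October 5 and the fourth is October 26.
October 30, 2025 is outside the daylight-saving period (3 March – 26 October), so Yalua is on standard time, UTC−04:00.
14:30 local + 4h = 18:30 UTC.

18:30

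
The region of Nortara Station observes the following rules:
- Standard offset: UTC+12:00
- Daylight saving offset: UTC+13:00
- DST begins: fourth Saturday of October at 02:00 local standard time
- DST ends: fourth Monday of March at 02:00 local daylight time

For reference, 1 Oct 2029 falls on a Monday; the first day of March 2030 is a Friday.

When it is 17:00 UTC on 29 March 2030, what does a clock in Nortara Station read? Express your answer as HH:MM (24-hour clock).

1 October 2029 is a Monday, so the first Saturday is October 6 and the fourth is October 27.
1 March 2030 is a Friday, so the first Monday is March 4 and the fourth is March 25.
At the standard offset (UTC+12:00), 17:00 UTC + 12h = 05:00 Nortara Station standard time (rolling into the next day, 30 March 2030).
The standard-time date in Nortara Station, 30 March 2030, is outside the daylight-saving period (27 October 2029 – 25 March 2030), so Nortara Station is on standard time, UTC+12:00.
17:00 UTC + 12h = 05:00 local (rolling into the next day, 30 March 2030).

05:00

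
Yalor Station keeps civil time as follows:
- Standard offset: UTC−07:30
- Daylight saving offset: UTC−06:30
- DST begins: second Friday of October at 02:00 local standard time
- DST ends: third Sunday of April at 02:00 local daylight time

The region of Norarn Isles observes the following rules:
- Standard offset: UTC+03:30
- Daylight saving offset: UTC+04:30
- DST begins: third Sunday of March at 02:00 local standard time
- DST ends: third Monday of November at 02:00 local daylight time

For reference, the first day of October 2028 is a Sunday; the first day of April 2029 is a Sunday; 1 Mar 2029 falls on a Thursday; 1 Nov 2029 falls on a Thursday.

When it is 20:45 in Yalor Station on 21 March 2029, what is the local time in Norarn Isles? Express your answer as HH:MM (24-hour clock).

07:45

1 October 2028 is a Sunday, so the first Friday is October 6 and the second is October 13.
1 April 2029 is a Sunday, so the first Sunday is April 1 and the third is April 15.
21 March 2029 falls between 13 October 2028 and 15 April 2029, so daylight saving is in effect and Yalor Station is at UTC−06:30.
20:45 Yalor Station + 6h30m = 03:15 UTC (rolling into the next day, 22 March 2029).
1 March 2029 is a Thursday, so the first Sunday is March 4 and the third is March 18.
1 November 2029 is a Thursday, so the first Monday is November 5 and the third is November 19.
At the standard offset (UTC+03:30), 03:15 UTC + 3h30m = 06:45 Norarn Isles standard time.
The standard-time date in Norarn Isles, 22 March 2029, lies within the daylight-saving period (18 March – 19 November), so Norarn Isles is on daylight time, UTC+04:30.
03:15 UTC + 4h30m = 07:45 Norarn Isles.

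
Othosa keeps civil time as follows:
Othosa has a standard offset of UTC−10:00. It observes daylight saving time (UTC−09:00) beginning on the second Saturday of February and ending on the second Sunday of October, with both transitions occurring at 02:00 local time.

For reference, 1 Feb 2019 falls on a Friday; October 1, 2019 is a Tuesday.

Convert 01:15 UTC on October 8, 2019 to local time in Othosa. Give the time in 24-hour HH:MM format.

1 February 2019 is a Friday, so the first Saturday is February 2 and the second is February 9.
1 October 2019 is a Tuesday, so the first Sunday is October 6 and the second is October 13.
At the standard offset (UTC−10:00), 01:15 UTC − 10h = 15:15 Othosa standard time (rolling into the previous day, 7 October 2019).
The standard-time date in Othosa, October 7, 2019, falls between 9 February and 13 October, so daylight saving is in effect and Othosa is at UTC−09:00.
01:15 UTC − 9h = 16:15 local (rolling into the previous day, 7 October 2019).

16:15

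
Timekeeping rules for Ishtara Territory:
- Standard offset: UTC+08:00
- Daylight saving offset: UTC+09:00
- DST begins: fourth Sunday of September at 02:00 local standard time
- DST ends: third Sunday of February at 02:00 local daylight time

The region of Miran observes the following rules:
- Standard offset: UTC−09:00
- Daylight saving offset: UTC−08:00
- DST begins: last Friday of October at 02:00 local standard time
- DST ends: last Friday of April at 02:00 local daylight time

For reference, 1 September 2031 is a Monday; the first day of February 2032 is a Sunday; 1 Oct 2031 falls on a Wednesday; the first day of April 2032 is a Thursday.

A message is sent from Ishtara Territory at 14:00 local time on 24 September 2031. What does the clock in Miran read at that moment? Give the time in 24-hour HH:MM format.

1 September 2031 is a Monday, so the first Sunday is September 7 and the fourth is September 28.
1 February 2032 is a Sunday, so the first Sunday is February 1 and the third is February 15.
24 September 2031 is outside the daylight-saving period (28 September 2031 – 15 February 2032), so Ishtara Territory is on standard time, UTC+08:00.
14:00 Ishtara Territory − 8h = 06:00 UTC.
1 October 2031 is a Wednesday, so Fridays fall on 3, 10, 17, 24, 31; the last is October 31.
1 April 2032 is a Thursday, so Fridays fall on 2, 9, 16, 23, 30; the last is April 30.
At the standard offset (UTC−09:00), 06:00 UTC − 9h = 21:00 Miran standard time (rolling into the previous day, 23 September 2031).
The standard-time date in Miran, 23 September 2031, does not fall between 31 October 2031 and 30 April 2032, so daylight saving is not in effect and Miran is at UTC−09:00.
06:00 UTC − 9h = 21:00 Miran (rolling into the previous day, 23 September 2031).

21:00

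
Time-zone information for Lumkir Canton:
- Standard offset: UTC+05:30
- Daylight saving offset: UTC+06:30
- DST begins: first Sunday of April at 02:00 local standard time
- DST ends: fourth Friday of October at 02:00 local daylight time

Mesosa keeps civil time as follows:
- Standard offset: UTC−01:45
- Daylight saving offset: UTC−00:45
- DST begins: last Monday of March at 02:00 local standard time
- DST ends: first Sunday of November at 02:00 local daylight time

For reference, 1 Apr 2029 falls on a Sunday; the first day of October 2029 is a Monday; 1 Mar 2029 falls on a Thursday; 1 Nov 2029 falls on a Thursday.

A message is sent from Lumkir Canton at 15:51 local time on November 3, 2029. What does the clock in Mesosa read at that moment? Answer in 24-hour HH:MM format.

1 April 2029 is a Sunday, so the first Sunday is April 1.
1 October 2029 is a Monday, so the first Friday is October 5 and the fourth is October 26.
November 3, 2029 is outside the daylight-saving period (1 April – 26 October), so Lumkir Canton is on standard time, UTC+05:30.
15:51 Lumkir Canton − 5h30m = 10:21 UTC.
1 March 2029 is a Thursday, so Mondays fall on 5, 12, 19, 26; the last is March 26.
1 November 2029 is a Thursday, so the first Sunday is November 4.
At the standard offset (UTC−01:45), 10:21 UTC − 1h45m = 08:36 Mesosa standard time.
The standard-time date in Mesosa, November 3, 2029, lies within the daylight-saving period (26 March – 4 November), so Mesosa is on daylight time, UTC−00:45.
10:21 UTC − 0h45m = 09:36 Mesosa.

09:36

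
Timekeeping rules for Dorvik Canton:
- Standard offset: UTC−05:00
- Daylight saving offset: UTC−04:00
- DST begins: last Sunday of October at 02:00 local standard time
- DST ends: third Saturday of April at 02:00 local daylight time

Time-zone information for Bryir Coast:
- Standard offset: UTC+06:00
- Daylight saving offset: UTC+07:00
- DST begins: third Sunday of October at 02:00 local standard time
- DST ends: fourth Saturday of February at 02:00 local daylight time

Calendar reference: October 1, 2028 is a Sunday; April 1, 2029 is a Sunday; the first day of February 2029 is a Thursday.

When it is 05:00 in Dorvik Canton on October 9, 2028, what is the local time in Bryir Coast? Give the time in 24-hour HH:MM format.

16:00

1 October 2028 is a Sunday, so Sundays fall on 1, 8, 15, 22, 29; the last is October 29.
1 April 2029 is a Sunday, so the first Saturday is April 7 and the third is April 21.
October 9, 2028 does not fall between 29 October 2028 and 21 April 2029, so daylight saving is not in effect and Dorvik Canton is at UTC−05:00.
05:00 Dorvik Canton + 5h = 10:00 UTC.
1 October 2028 is a Sunday, so the first Sunday is October 1 and the third is October 15.
1 February 2029 is a Thursday, so the first Saturday is February 3 and the fourth is February 24.
At the standard offset (UTC+06:00), 10:00 UTC + 6h = 16:00 Bryir Coast standard time.
The standard-time date in Bryir Coast, October 9, 2028, does not fall between 15 October 2028 and 24 February 2029, so daylight saving is not in effect and Bryir Coast is at UTC+06:00.
10:00 UTC + 6h = 16:00 Bryir Coast.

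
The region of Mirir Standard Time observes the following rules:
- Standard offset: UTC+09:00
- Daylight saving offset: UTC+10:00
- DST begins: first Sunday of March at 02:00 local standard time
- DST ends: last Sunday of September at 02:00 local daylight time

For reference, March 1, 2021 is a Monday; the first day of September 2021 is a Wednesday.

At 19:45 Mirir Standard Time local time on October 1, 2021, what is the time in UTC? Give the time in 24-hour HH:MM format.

10:45

1 March 2021 is a Monday, so the first Sunday is March 7.
1 September 2021 is a Wednesday, so Sundays fall on 5, 12, 19, 26; the last is September 26.
Daylight saving runs 7 March – 26 September; October 1, 2021 is outside that window, so Mirir Standard Time is on standard time at UTC+09:00.
19:45 local − 9h = 10:45 UTC.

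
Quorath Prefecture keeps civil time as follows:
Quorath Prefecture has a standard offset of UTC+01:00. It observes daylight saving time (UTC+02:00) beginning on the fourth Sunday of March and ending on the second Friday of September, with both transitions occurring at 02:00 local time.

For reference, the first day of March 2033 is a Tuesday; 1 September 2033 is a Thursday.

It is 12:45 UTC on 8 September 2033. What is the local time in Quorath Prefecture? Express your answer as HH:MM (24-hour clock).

1 March 2033 is a Tuesday, so the first Sunday is March 6 and the fourth is March 27.
1 September 2033 is a Thursday, so the first Friday is September 2 and the second is September 9.
At the standard offset (UTC+01:00), 12:45 UTC + 1h = 13:45 Quorath Prefecture standard time.
The standard-time date in Quorath Prefecture, 8 September 2033, lies within the daylight-saving period (27 March – 9 September), so Quorath Prefecture is on daylight time, UTC+02:00.
12:45 UTC + 2h = 14:45 local.

14:45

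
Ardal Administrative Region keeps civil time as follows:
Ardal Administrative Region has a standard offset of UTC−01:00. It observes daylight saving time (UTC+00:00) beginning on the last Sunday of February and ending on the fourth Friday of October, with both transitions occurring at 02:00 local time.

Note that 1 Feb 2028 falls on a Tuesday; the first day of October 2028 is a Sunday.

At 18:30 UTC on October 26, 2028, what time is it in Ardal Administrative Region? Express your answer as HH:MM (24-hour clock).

1 February 2028 is a Tuesday, so Sundays fall on 6, 13, 20, 27; the last is February 27.
1 October 2028 is a Sunday, so the first Friday is October 6 and the fourth is October 27.
At the standard offset (UTC−01:00), 18:30 UTC − 1h = 17:30 Ardal Administrative Region standard time.
The standard-time date in Ardal Administrative Region, October 26, 2028, lies within the daylight-saving period (27 February – 27 October), so Ardal Administrative Region is on daylight time, UTC+00:00.
18:30 UTC + 0h = 18:30 local.

18:30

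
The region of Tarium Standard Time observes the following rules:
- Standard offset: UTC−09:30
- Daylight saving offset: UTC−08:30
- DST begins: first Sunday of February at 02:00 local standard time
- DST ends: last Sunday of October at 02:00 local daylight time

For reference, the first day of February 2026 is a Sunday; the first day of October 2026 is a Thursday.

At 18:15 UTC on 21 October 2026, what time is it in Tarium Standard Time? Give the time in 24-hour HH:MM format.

1 February 2026 is a Sunday, so the first Sunday is February 1.
1 October 2026 is a Thursday, so Sundays fall on 4, 11, 18, 25; the last is October 25.
At the standard offset (UTC−09:30), 18:15 UTC − 9h30m = 08:45 Tarium Standard Time standard time.
Daylight saving runs 1 February – 25 October; the standard-time date in Tarium Standard Time, 21 October 2026, is inside that window, so Tarium Standard Time is at UTC−08:30.
18:15 UTC − 8h30m = 09:45 local.

09:45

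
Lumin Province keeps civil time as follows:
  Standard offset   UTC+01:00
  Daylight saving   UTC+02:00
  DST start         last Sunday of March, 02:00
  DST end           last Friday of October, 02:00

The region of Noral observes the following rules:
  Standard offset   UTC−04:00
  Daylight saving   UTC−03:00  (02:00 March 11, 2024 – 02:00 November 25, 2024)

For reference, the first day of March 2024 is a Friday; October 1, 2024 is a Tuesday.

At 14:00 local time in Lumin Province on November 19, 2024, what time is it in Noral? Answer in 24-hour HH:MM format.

1 March 2024 is a Friday, so Sundays fall on 3, 10, 17, 24, 31; the last is March 31.
1 October 2024 is a Tuesday, so Fridays fall on 4, 11, 18, 25; the last is October 25.
November 19, 2024 does not fall between 31 March and 25 October, so daylight saving is not in effect and Lumin Province is at UTC+01:00.
14:00 Lumin Province − 1h = 13:00 UTC.
At the standard offset (UTC−04:00), 13:00 UTC − 4h = 09:00 Noral standard time.
The standard-time date in Noral, November 19, 2024, falls between 11 March and 25 November, so daylight saving is in effect and Noral is at UTC−03:00.
13:00 UTC − 3h = 10:00 Noral.

10:00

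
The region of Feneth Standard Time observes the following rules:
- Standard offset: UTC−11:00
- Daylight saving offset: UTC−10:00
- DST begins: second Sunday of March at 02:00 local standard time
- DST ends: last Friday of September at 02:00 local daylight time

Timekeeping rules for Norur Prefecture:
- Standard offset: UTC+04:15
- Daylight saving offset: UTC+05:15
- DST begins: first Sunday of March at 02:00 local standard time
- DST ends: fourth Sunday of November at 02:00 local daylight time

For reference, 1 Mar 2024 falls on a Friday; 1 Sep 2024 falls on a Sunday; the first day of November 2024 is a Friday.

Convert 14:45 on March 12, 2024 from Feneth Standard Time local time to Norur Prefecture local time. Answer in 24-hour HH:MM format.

1 March 2024 is a Friday, so the first Sunday is March 3 and the second is March 10.
1 September 2024 is a Sunday, so Fridays fall on 6, 13, 20, 27; the last is September 27.
March 12, 2024 falls between 10 March and 27 September, so daylight saving is in effect and Feneth Standard Time is at UTC−10:00.
14:45 Feneth Standard Time + 10h = 00:45 UTC (rolling into the next day, 13 March 2024).
1 March 2024 is a Friday, so the first Sunday is March 3.
1 November 2024 is a Friday, so the first Sunday is November 3 and the fourth is November 24.
At the standard offset (UTC+04:15), 00:45 UTC + 4h15m = 05:00 Norur Prefecture standard time.
Daylight saving runs 3 March – 24 November; the standard-time date in Norur Prefecture, March 13, 2024, is inside that window, so Norur Prefecture is at UTC+05:15.
00:45 UTC + 5h15m = 06:00 Norur Prefecture.

06:00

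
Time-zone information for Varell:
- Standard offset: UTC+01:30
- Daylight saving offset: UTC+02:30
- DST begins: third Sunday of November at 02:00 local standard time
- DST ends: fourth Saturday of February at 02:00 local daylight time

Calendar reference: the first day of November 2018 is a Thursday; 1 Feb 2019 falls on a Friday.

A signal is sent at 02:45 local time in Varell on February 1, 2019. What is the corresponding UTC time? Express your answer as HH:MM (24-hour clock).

00:15

1 November 2018 is a Thursday, so the first Sunday is November 4 and the third is November 18.
1 February 2019 is a Friday, so the first Saturday is February 2 and the fourth is February 23.
Daylight saving runs 18 November 2018 – 23 February 2019; February 1, 2019 is inside that window, so Varell is at UTC+02:30.
02:45 local − 2h30m = 00:15 UTC.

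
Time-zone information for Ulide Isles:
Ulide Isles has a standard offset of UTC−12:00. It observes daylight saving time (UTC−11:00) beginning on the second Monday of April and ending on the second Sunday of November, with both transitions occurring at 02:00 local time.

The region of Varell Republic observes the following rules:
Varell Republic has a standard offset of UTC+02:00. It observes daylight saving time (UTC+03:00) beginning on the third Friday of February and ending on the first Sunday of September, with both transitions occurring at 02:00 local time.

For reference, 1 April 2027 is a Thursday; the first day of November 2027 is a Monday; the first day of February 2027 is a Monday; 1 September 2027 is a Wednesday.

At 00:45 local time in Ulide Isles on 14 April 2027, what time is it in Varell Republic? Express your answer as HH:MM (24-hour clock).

14:45

1 April 2027 is a Thursday, so the first Monday is April 5 and the second is April 12.
1 November 2027 is a Monday, so the first Sunday is November 7 and the second is November 14.
Daylight saving runs 12 April – 14 November; 14 April 2027 is inside that window, so Ulide Isles is at UTC−11:00.
00:45 Ulide Isles + 11h = 11:45 UTC.
1 February 2027 is a Monday, so the first Friday is February 5 and the third is February 19.
1 September 2027 is a Wednesday, so the first Sunday is September 5.
At the standard offset (UTC+02:00), 11:45 UTC + 2h = 13:45 Varell Republic standard time.
Daylight saving runs 19 February – 5 September; the standard-time date in Varell Republic, 14 April 2027, is inside that window, so Varell Republic is at UTC+03:00.
11:45 UTC + 3h = 14:45 Varell Republic.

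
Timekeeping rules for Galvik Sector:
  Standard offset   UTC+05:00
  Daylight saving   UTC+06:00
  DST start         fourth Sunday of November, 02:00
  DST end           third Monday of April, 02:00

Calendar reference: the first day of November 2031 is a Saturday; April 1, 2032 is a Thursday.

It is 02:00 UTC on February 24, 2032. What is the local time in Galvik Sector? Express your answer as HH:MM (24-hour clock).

08:00

1 November 2031 is a Saturday, so the first Sunday is November 2 and the fourth is November 23.
1 April 2032 is a Thursday, so the first Monday is April 5 and the third is April 19.
At the standard offset (UTC+05:00), 02:00 UTC + 5h = 07:00 Galvik Sector standard time.
Daylight saving runs 23 November 2031 – 19 April 2032; the standard-time date in Galvik Sector, February 24, 2032, is inside that window, so Galvik Sector is at UTC+06:00.
02:00 UTC + 6h = 08:00 local.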